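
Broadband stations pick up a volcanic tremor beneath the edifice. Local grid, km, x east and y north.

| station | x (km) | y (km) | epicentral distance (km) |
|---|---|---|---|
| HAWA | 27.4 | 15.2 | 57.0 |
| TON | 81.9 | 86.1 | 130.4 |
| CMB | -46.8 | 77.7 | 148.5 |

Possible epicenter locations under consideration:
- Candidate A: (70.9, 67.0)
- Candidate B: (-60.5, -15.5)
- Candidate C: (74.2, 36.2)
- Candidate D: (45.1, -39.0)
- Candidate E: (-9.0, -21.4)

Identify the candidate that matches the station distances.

Candidate D

For each candidate, compare |candidate − station| to the reported distance:
Candidate A: residuals HAWA 10.6, TON 108.4, CMB 30.3 → max 108.4 km
Candidate B: residuals HAWA 36.1, TON 44.5, CMB 54.3 → max 54.3 km
Candidate C: residuals HAWA 5.7, TON 79.9, CMB 20.6 → max 79.9 km
Candidate D: residuals HAWA 0.0, TON 0.0, CMB 0.0 → max 0.0 km
Candidate E: residuals HAWA 5.4, TON 10.4, CMB 42.4 → max 42.4 km
Only Candidate D has all residuals ≈ 0.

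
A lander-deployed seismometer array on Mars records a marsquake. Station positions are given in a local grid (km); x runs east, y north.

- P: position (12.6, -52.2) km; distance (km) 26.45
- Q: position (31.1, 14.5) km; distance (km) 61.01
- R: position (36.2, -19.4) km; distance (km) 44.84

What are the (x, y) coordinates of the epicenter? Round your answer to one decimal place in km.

Circle about each station: (x − 12.6)² + (y + 52.2)² = 26.45²; (x − 31.1)² + (y − 14.5)² = 61.01²; (x − 36.2)² + (y + 19.4)² = 44.84².
Subtracting pairs of circle equations eliminates x²+y² and gives linear equations (the radical axes):
37.0 x + 133.4 y = -4728.76
47.2 x + 65.6 y = -2507.82
Solving the 2×2 system: x ≈ -6.3, y ≈ -33.7 km.
Check against P (with the unrounded x, y): √((x − 12.6)²+(y + 52.2)²) = 26.44 ≈ 26.45 km. ✓

-6.3 km east, -33.7 km north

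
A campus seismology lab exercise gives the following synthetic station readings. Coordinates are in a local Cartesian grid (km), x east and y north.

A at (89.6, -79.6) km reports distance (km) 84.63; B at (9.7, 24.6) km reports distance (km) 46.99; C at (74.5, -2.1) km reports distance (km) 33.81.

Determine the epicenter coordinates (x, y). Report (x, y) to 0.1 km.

41.6 km east, -9.9 km north

Circle about each station: (x − 89.6)² + (y + 79.6)² = 84.63²; (x − 9.7)² + (y − 24.6)² = 46.99²; (x − 74.5)² + (y + 2.1)² = 33.81².
Subtracting pairs of circle equations eliminates x²+y² and gives linear equations (the radical axes):
-159.8 x + 208.4 y = -8710.89
-30.2 x + 155.0 y = -2790.54
Solving the 2×2 system: x ≈ 41.6, y ≈ -9.9 km.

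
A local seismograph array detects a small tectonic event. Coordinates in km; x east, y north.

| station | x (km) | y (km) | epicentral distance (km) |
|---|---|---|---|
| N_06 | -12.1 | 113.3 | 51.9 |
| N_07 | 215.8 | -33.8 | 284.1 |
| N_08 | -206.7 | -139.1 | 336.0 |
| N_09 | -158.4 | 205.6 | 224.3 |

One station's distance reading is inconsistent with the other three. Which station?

Solve using three stations at a time. Using N_06, N_08, N_09 (subtract circle equations pairwise → linear system) gives (x, y) ≈ (35.8, 93.4).
Distances from that point to each station vs reported:
  N_06: calculated 51.9 vs reported 51.9 → residual 0.0 km
  N_07: calculated 220.4 vs reported 284.1 → residual 63.7 km
  N_08: calculated 336.0 vs reported 336.0 → residual 0.0 km
  N_09: calculated 224.3 vs reported 224.3 → residual 0.0 km
N_06, N_08, N_09 are mutually consistent (residuals ≈ 0); N_07 is off by 63.7 km.

N_07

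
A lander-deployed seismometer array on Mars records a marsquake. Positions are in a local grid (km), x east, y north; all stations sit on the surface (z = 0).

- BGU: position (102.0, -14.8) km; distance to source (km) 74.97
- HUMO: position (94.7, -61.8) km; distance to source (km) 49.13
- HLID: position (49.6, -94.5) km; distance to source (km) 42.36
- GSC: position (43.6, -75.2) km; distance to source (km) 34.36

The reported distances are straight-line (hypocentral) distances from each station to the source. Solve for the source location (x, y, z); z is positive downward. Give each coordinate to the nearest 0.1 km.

Each station gives a sphere (x−x_i)² + (y−y_i)² + z² = d_i² (stations at z=0).
Subtracting the BGU sphere from HUMO and HLID: z² cancels, leaving linear equations in x and y:
-14.6 x − 94.0 y = 5371.03
-104.8 x − 159.4 y = 4593.50
Solving: x ≈ 56.400, y ≈ -65.899 km (keep extra digits for the depth step; rounded: 56.4, -65.9).
Then from the BGU sphere: z² = 74.97² − (x − 102.0)² − (y + 14.8)² with x = 56.400, y = -65.899, so z ≈ 30.496 ≈ 30.5 km.
Check against GSC (with the unrounded solution): distance 34.36 ≈ 34.36 km. ✓

x ≈ 56.4 km, y ≈ -65.9 km, depth ≈ 30.5 km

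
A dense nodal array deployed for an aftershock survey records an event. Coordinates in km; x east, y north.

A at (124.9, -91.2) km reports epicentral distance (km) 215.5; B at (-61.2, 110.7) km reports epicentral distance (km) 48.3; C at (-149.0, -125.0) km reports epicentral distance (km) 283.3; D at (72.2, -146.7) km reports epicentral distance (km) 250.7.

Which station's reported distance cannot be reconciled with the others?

Solve using three stations at a time. Using A, C, D (subtract circle equations pairwise → linear system) gives (x, y) ≈ (24.1, 99.6).
Distances from that point to each station vs reported:
  A: calculated 215.8 vs reported 215.5 → residual 0.3 km
  B: calculated 86.0 vs reported 48.3 → residual 37.7 km
  C: calculated 283.6 vs reported 283.3 → residual 0.3 km
  D: calculated 251.0 vs reported 250.7 → residual 0.3 km
A, C, D are mutually consistent (residuals ≈ 0); B is off by 37.7 km.

B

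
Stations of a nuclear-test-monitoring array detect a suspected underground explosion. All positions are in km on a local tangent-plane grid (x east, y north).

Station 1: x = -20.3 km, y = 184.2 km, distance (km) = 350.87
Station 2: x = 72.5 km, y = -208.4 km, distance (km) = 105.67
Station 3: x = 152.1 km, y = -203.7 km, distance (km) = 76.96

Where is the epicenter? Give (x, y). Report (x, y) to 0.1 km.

Circle about each station: (x + 20.3)² + (y − 184.2)² = 350.87²; (x − 72.5)² + (y + 208.4)² = 105.67²; (x − 152.1)² + (y + 203.7)² = 76.96².
Subtracting the Station 1 equation from the Station 2 and Station 3 equations removes the quadratic terms:
185.6 x − 785.2 y = 126288.69
344.8 x − 775.8 y = 147473.29
Solving the 2×2 system: x ≈ 140.6, y ≈ -127.6 km.
Check against Station 1 (with the unrounded x, y): √((x + 20.3)²+(y − 184.2)²) = 350.87 ≈ 350.87 km. ✓

(140.6, -127.6)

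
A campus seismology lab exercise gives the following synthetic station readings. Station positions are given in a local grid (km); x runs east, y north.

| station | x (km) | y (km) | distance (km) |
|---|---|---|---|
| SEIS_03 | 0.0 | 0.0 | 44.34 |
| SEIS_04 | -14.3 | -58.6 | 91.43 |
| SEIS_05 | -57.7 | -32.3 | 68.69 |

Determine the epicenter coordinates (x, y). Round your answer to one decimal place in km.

(-31.5, 31.2)

Circle about each station: x² + y² = 44.34²; (x + 14.3)² + (y + 58.6)² = 91.43²; (x + 57.7)² + (y + 32.3)² = 68.69².
Subtracting pairs of circle equations eliminates x²+y² and gives linear equations (the radical axes):
-28.6 x − 117.2 y = -2754.96
-115.4 x − 64.6 y = 1620.30
Solving the 2×2 system: x ≈ -31.5, y ≈ 31.2 km.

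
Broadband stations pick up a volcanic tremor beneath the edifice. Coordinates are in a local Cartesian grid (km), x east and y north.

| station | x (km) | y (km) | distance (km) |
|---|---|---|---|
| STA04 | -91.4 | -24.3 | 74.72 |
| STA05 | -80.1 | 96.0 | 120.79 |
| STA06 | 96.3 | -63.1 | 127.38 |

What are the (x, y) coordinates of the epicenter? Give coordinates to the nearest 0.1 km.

Circle about each station: (x + 91.4)² + (y + 24.3)² = 74.72²; (x + 80.1)² + (y − 96.0)² = 120.79²; (x − 96.3)² + (y + 63.1)² = 127.38².
Subtracting pairs of circle equations eliminates x²+y² and gives linear equations (the radical axes):
22.6 x + 240.6 y = -2319.59
375.4 x − 77.6 y = -6331.74
Solving the 2×2 system: x ≈ -18.5, y ≈ -7.9 km.
Check against STA04 (with the unrounded x, y): √((x + 91.4)²+(y + 24.3)²) = 74.72 ≈ 74.72 km. ✓

-18.5 km east, -7.9 km north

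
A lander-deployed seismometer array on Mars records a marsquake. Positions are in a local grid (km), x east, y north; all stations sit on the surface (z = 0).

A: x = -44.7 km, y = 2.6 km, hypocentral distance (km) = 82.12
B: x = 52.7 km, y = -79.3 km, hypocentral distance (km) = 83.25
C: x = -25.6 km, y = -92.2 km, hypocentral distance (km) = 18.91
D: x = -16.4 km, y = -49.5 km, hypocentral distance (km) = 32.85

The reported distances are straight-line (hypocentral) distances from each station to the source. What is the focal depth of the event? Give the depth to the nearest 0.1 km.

11.0 km

Each station gives a sphere (x−x_i)² + (y−y_i)² + z² = d_i² (stations at z=0).
Subtracting the A sphere from B and C: z² cancels, leaving linear equations in x and y:
194.8 x − 163.8 y = 6874.06
38.2 x − 189.6 y = 13537.46
Solving: x ≈ -29.798, y ≈ -77.404 km (keep extra digits for the depth step; rounded: -29.8, -77.4).
Then from the A sphere: z² = 82.12² − (x + 44.7)² − (y − 2.6)² with x = -29.798, y = -77.404, so z ≈ 10.999 ≈ 11.0 km.
Check against D (with the unrounded solution): distance 32.85 ≈ 32.85 km. ✓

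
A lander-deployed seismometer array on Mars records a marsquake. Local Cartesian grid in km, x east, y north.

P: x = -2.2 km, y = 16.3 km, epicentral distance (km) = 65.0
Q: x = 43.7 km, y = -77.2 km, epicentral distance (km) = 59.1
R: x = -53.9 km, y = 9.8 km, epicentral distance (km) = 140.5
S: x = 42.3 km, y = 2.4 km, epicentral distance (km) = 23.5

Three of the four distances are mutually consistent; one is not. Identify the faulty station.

Solve using three stations at a time. Using P, Q, S (subtract circle equations pairwise → linear system) gives (x, y) ≈ (52.5, -18.8).
Distances from that point to each station vs reported:
  P: calculated 65.0 vs reported 65.0 → residual 0.0 km
  Q: calculated 59.1 vs reported 59.1 → residual 0.0 km
  R: calculated 110.2 vs reported 140.5 → residual 30.3 km
  S: calculated 23.5 vs reported 23.5 → residual 0.0 km
P, Q, S are mutually consistent (residuals ≈ 0); R is off by 30.3 km.

R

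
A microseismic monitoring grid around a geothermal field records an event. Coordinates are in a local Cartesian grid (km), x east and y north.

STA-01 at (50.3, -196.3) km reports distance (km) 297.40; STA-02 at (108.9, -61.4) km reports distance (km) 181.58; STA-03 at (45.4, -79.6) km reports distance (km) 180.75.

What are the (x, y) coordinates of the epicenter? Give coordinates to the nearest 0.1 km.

Circle about each station: (x − 50.3)² + (y + 196.3)² = 297.40²; (x − 108.9)² + (y + 61.4)² = 181.58²; (x − 45.4)² + (y + 79.6)² = 180.75².
Subtracting pairs of circle equations eliminates x²+y² and gives linear equations (the radical axes):
117.2 x + 269.8 y = 30040.85
-9.8 x + 233.4 y = 23109.74
Solving the 2×2 system: x ≈ 25.9, y ≈ 100.1 km.
Check against STA-01 (with the unrounded x, y): √((x − 50.3)²+(y + 196.3)²) = 297.40 ≈ 297.40 km. ✓

25.9 km east, 100.1 km north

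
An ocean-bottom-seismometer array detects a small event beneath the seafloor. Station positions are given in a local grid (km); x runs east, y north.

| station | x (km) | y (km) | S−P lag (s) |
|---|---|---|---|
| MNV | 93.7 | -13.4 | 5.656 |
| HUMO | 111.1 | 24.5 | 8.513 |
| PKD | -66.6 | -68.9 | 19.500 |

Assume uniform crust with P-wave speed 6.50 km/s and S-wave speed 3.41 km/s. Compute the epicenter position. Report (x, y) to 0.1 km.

x ≈ 55.3 km, y ≈ -0.3 km

Distance from S−P lag: d = Δt · v_P v_S / (v_P − v_S) = Δt · (6.50·3.41)/(6.50−3.41) ≈ 7.1731·Δt.
So d_MNV = 40.57, d_HUMO = 61.06, d_PKD = 139.88 km.
Circle about each station: (x − 93.7)² + (y + 13.4)² = 40.57²; (x − 111.1)² + (y − 24.5)² = 61.06²; (x + 66.6)² + (y + 68.9)² = 139.88².
Subtracting the MNV equation from the HUMO and PKD equations removes the quadratic terms:
34.8 x + 75.8 y = 1901.81
-320.6 x − 111.0 y = -17696.97
Solving the 2×2 system: x ≈ 55.3, y ≈ -0.3 km.
Check against MNV (with the unrounded x, y): √((x − 93.7)²+(y + 13.4)²) = 40.57 ≈ 40.57 km. ✓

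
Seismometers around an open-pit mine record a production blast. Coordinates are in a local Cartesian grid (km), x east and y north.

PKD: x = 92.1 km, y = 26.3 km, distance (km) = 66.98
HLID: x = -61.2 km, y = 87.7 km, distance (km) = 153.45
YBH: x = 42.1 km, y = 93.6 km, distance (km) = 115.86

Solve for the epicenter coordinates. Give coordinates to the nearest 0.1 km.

x ≈ 45.9 km, y ≈ -22.2 km

Circle about each station: (x − 92.1)² + (y − 26.3)² = 66.98²; (x + 61.2)² + (y − 87.7)² = 153.45²; (x − 42.1)² + (y − 93.6)² = 115.86².
Subtracting the PKD equation from the HLID and YBH equations removes the quadratic terms:
-306.6 x + 122.8 y = -16797.95
-100.0 x + 134.6 y = -7577.95
Solving the 2×2 system: x ≈ 45.9, y ≈ -22.2 km.
Check against PKD (with the unrounded x, y): √((x − 92.1)²+(y − 26.3)²) = 66.99 ≈ 66.98 km. ✓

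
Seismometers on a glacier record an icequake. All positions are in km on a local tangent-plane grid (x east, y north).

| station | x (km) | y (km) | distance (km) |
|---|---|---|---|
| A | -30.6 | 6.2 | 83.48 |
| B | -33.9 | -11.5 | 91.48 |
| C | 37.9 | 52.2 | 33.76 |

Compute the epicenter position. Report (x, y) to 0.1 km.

Circle about each station: (x + 30.6)² + (y − 6.2)² = 83.48²; (x + 33.9)² + (y + 11.5)² = 91.48²; (x − 37.9)² + (y − 52.2)² = 33.76².
Subtracting pairs of circle equations eliminates x²+y² and gives linear equations (the radical axes):
-6.6 x − 35.4 y = -1093.02
137.0 x + 92.0 y = 9015.62
Solving the 2×2 system: x ≈ 51.5, y ≈ 21.3 km.
Check against A (with the unrounded x, y): √((x + 30.6)²+(y − 6.2)²) = 83.50 ≈ 83.48 km. ✓

51.5 km east, 21.3 km north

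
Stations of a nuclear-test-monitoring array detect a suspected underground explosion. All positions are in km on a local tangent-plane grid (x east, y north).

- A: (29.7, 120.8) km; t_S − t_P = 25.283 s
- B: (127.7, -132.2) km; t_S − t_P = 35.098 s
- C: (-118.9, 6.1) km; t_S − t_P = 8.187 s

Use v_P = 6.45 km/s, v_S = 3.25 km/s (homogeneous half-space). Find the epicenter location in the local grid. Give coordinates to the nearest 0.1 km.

Distance from S−P lag: d = Δt · v_P v_S / (v_P − v_S) = Δt · (6.45·3.25)/(6.45−3.25) ≈ 6.5508·Δt.
So d_A = 165.62, d_B = 229.92, d_C = 53.63 km.
Circle about each station: (x − 29.7)² + (y − 120.8)² = 165.62²; (x − 127.7)² + (y + 132.2)² = 229.92²; (x + 118.9)² + (y − 6.1)² = 53.63².
Subtracting the A equation from the B and C equations removes the quadratic terms:
196.0 x − 506.0 y = -7123.82
-297.2 x − 229.4 y = 23253.50
Solving the 2×2 system: x ≈ -68.6, y ≈ -12.5 km.

(-68.6, -12.5)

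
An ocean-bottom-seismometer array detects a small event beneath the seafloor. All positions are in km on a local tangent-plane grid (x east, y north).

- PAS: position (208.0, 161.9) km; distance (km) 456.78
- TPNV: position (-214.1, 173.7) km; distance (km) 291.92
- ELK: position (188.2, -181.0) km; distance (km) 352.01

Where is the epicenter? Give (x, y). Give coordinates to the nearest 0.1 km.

(-157.1, -112.6)

Circle about each station: (x − 208.0)² + (y − 161.9)² = 456.78²; (x + 214.1)² + (y − 173.7)² = 291.92²; (x − 188.2)² + (y + 181.0)² = 352.01².
Subtracting the PAS equation from the TPNV and ELK equations removes the quadratic terms:
-844.2 x + 23.6 y = 129965.57
-39.6 x − 685.8 y = 83441.56
Solving the 2×2 system: x ≈ -157.1, y ≈ -112.6 km.
Check against PAS (with the unrounded x, y): √((x − 208.0)²+(y − 161.9)²) = 456.78 ≈ 456.78 km. ✓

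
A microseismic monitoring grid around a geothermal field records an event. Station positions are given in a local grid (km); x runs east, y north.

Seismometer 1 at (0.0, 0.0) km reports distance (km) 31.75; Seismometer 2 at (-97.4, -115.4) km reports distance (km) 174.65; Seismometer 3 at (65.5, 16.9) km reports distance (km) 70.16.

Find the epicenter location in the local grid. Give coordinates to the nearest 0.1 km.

Circle about each station: x² + y² = 31.75²; (x + 97.4)² + (y + 115.4)² = 174.65²; (x − 65.5)² + (y − 16.9)² = 70.16².
Subtracting pairs of circle equations eliminates x²+y² and gives linear equations (the radical axes):
-194.8 x − 230.8 y = -6690.64
131.0 x + 33.8 y = 661.50
Solving the 2×2 system: x ≈ -3.1, y ≈ 31.6 km.
Check against Seismometer 1 (with the unrounded x, y): √(x²+y²) = 31.76 ≈ 31.75 km. ✓

x ≈ -3.1 km, y ≈ 31.6 km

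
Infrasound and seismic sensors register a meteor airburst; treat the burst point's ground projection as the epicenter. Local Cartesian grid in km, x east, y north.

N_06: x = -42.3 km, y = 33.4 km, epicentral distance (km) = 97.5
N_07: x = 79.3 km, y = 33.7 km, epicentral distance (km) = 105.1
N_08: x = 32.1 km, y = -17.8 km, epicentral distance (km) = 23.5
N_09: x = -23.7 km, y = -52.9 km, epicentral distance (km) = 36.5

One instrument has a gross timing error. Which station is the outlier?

N_08

Solve using three stations at a time. Using N_06, N_07, N_09 (subtract circle equations pairwise → linear system) gives (x, y) ≈ (12.4, -47.3).
Distances from that point to each station vs reported:
  N_06: calculated 97.5 vs reported 97.5 → residual 0.0 km
  N_07: calculated 105.1 vs reported 105.1 → residual 0.0 km
  N_08: calculated 35.5 vs reported 23.5 → residual 12.0 km
  N_09: calculated 36.5 vs reported 36.5 → residual 0.0 km
N_06, N_07, N_09 are mutually consistent (residuals ≈ 0); N_08 is off by 12.0 km.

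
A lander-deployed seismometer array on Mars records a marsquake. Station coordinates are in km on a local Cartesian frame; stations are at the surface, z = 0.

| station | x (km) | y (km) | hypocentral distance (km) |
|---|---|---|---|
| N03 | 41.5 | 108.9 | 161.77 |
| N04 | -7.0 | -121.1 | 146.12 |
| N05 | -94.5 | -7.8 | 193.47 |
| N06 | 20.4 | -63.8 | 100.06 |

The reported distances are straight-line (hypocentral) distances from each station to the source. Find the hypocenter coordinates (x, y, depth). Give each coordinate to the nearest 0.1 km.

Each station gives a sphere (x−x_i)² + (y−y_i)² + z² = d_i² (stations at z=0).
Subtracting the N03 sphere from N04 and N05: z² cancels, leaving linear equations in x and y:
-97.0 x − 460.0 y = 5951.23
-272.0 x − 233.4 y = -15851.48
Solving: x ≈ 84.706, y ≈ -30.799 km (keep extra digits for the depth step; rounded: 84.7, -30.8).
Then from the N03 sphere: z² = 161.77² − (x − 41.5)² − (y − 108.9)² with x = 84.706, y = -30.799, so z ≈ 69.188 ≈ 69.2 km.

x ≈ 84.7 km, y ≈ -30.8 km, depth ≈ 69.2 km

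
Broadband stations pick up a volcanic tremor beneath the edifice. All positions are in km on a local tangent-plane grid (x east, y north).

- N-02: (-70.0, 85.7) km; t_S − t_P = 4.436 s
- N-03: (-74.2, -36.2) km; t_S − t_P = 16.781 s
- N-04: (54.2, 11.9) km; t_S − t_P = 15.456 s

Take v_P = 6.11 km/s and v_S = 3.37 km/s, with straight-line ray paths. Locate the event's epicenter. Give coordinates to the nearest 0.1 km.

Distance from S−P lag: d = Δt · v_P v_S / (v_P − v_S) = Δt · (6.11·3.37)/(6.11−3.37) ≈ 7.5149·Δt.
So d_N-02 = 33.34, d_N-03 = 126.11, d_N-04 = 116.15 km.
Circle about each station: (x + 70.0)² + (y − 85.7)² = 33.34²; (x + 74.2)² + (y + 36.2)² = 126.11²; (x − 54.2)² + (y − 11.9)² = 116.15².
Subtracting the N-02 equation from the N-03 and N-04 equations removes the quadratic terms:
-8.4 x − 243.8 y = -20220.59
248.4 x − 147.6 y = -21544.51
Solving the 2×2 system: x ≈ -36.7, y ≈ 84.2 km.

x ≈ -36.7 km, y ≈ 84.2 km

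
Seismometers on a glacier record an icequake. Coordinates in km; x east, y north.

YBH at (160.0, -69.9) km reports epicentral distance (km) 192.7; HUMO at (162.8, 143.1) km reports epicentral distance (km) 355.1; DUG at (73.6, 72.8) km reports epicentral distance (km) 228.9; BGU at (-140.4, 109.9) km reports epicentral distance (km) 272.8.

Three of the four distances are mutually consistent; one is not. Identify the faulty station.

HUMO

Solve using three stations at a time. Using YBH, DUG, BGU (subtract circle equations pairwise → linear system) gives (x, y) ≈ (-21.3, -135.6).
Distances from that point to each station vs reported:
  YBH: calculated 192.8 vs reported 192.7 → residual 0.1 km
  HUMO: calculated 334.0 vs reported 355.1 → residual 21.1 km
  DUG: calculated 229.0 vs reported 228.9 → residual 0.1 km
  BGU: calculated 272.9 vs reported 272.8 → residual 0.1 km
YBH, DUG, BGU are mutually consistent (residuals ≈ 0); HUMO is off by 21.1 km.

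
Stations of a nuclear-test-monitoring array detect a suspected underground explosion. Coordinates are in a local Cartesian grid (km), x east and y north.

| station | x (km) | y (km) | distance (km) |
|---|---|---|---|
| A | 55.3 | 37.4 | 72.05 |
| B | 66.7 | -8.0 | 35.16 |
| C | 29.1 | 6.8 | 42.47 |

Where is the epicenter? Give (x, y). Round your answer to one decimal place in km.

Circle about each station: (x − 55.3)² + (y − 37.4)² = 72.05²; (x − 66.7)² + (y + 8.0)² = 35.16²; (x − 29.1)² + (y − 6.8)² = 42.47².
Subtracting pairs of circle equations eliminates x²+y² and gives linear equations (the radical axes):
22.8 x − 90.8 y = 4011.02
-52.4 x − 61.2 y = -176.30
Solving the 2×2 system: x ≈ 42.5, y ≈ -33.5 km.

(42.5, -33.5)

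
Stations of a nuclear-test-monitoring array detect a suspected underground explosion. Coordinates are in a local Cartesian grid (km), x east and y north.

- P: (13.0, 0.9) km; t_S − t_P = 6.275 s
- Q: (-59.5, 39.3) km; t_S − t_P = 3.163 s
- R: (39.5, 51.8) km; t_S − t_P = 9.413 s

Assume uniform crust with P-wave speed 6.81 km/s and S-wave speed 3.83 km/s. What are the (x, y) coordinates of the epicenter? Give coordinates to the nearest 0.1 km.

(-37.5, 22.5)

Distance from S−P lag: d = Δt · v_P v_S / (v_P − v_S) = Δt · (6.81·3.83)/(6.81−3.83) ≈ 8.7524·Δt.
So d_P = 54.92, d_Q = 27.68, d_R = 82.39 km.
Circle about each station: (x − 13.0)² + (y − 0.9)² = 54.92²; (x + 59.5)² + (y − 39.3)² = 27.68²; (x − 39.5)² + (y − 51.8)² = 82.39².
Subtracting pairs of circle equations eliminates x²+y² and gives linear equations (the radical axes):
-145.0 x + 76.8 y = 7164.95
53.0 x + 101.8 y = 301.77
Solving the 2×2 system: x ≈ -37.5, y ≈ 22.5 km.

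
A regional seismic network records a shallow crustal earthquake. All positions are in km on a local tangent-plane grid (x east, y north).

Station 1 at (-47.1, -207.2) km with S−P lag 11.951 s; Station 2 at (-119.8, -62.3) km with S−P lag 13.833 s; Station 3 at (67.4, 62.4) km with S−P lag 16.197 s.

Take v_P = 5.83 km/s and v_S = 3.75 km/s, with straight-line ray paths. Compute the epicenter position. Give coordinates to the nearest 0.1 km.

Distance from S−P lag: d = Δt · v_P v_S / (v_P − v_S) = Δt · (5.83·3.75)/(5.83−3.75) ≈ 10.5108·Δt.
So d_Station 1 = 125.61, d_Station 2 = 145.40, d_Station 3 = 170.24 km.
Circle about each station: (x + 47.1)² + (y + 207.2)² = 125.61²; (x + 119.8)² + (y + 62.3)² = 145.40²; (x − 67.4)² + (y − 62.4)² = 170.24².
Subtracting the Station 1 equation from the Station 2 and Station 3 equations removes the quadratic terms:
-145.4 x + 289.8 y = -32280.21
229.0 x + 539.2 y = -49917.52
Solving the 2×2 system: x ≈ 20.3, y ≈ -101.2 km.

(20.3, -101.2)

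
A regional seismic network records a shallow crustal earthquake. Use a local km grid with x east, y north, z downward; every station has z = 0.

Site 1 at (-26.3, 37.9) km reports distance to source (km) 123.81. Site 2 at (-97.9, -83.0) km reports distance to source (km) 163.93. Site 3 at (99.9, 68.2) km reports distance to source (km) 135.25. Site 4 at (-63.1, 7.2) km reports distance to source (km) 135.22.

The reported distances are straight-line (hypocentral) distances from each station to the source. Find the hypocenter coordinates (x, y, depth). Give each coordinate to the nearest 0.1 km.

(47.3, -39.6, 62.5)

Each station gives a sphere (x−x_i)² + (y−y_i)² + z² = d_i² (stations at z=0).
Subtracting the Site 1 sphere from Site 2 and Site 3: z² cancels, leaving linear equations in x and y:
-143.2 x − 241.8 y = 2801.18
252.4 x + 60.6 y = 9539.50
Solving: x ≈ 47.303, y ≈ -39.598 km (keep extra digits for the depth step; rounded: 47.3, -39.6).
Then from the Site 1 sphere: z² = 123.81² − (x + 26.3)² − (y − 37.9)² with x = 47.303, y = -39.598, so z ≈ 62.495 ≈ 62.5 km.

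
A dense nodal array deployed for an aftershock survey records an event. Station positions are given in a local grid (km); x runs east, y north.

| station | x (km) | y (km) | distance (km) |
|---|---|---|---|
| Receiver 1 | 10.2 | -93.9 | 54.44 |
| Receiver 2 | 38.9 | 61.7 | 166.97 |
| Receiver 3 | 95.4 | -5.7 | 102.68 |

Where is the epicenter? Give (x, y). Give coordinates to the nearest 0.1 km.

63.8 km east, -103.4 km north

Circle about each station: (x − 10.2)² + (y + 93.9)² = 54.44²; (x − 38.9)² + (y − 61.7)² = 166.97²; (x − 95.4)² + (y + 5.7)² = 102.68².
Subtracting pairs of circle equations eliminates x²+y² and gives linear equations (the radical axes):
57.4 x + 311.2 y = -28516.42
170.4 x + 176.4 y = -7367.07
Solving the 2×2 system: x ≈ 63.8, y ≈ -103.4 km.
Check against Receiver 1 (with the unrounded x, y): √((x − 10.2)²+(y + 93.9)²) = 54.45 ≈ 54.44 km. ✓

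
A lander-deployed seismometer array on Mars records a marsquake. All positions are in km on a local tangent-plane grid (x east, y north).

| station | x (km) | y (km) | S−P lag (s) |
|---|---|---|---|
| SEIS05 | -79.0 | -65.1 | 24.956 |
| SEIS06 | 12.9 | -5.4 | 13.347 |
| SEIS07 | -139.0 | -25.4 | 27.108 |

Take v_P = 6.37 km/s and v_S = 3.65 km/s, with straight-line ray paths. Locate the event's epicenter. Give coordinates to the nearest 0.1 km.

x ≈ 55.6 km, y ≈ 100.4 km

Distance from S−P lag: d = Δt · v_P v_S / (v_P − v_S) = Δt · (6.37·3.65)/(6.37−3.65) ≈ 8.5480·Δt.
So d_SEIS05 = 213.32, d_SEIS06 = 114.09, d_SEIS07 = 231.72 km.
Circle about each station: (x + 79.0)² + (y + 65.1)² = 213.32²; (x − 12.9)² + (y + 5.4)² = 114.09²; (x + 139.0)² + (y + 25.4)² = 231.72².
Subtracting pairs of circle equations eliminates x²+y² and gives linear equations (the radical axes):
183.8 x + 119.4 y = 22205.45
-120.0 x + 79.4 y = 1298.41
Solving the 2×2 system: x ≈ 55.6, y ≈ 100.4 km.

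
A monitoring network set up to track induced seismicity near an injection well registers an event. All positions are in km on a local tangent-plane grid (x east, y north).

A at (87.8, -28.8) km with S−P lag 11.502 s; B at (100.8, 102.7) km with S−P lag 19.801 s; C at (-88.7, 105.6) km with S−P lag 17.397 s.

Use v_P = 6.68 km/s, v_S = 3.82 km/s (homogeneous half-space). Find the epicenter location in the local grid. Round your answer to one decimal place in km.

x ≈ -14.8 km, y ≈ -30.9 km

Distance from S−P lag: d = Δt · v_P v_S / (v_P − v_S) = Δt · (6.68·3.82)/(6.68−3.82) ≈ 8.9222·Δt.
So d_A = 102.62, d_B = 176.67, d_C = 155.22 km.
Circle about each station: (x − 87.8)² + (y + 28.8)² = 102.62²; (x − 100.8)² + (y − 102.7)² = 176.67²; (x + 88.7)² + (y − 105.6)² = 155.22².
Subtracting the A equation from the B and C equations removes the quadratic terms:
26.0 x + 263.0 y = -8511.77
-353.0 x + 268.8 y = -3081.61
Solving the 2×2 system: x ≈ -14.8, y ≈ -30.9 km.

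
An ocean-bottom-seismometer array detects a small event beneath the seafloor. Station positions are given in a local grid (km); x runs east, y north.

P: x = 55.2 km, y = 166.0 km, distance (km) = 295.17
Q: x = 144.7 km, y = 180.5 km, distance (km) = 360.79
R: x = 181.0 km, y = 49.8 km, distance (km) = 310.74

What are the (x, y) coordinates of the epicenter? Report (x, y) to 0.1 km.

Circle about each station: (x − 55.2)² + (y − 166.0)² = 295.17²; (x − 144.7)² + (y − 180.5)² = 360.79²; (x − 181.0)² + (y − 49.8)² = 310.74².
Subtracting pairs of circle equations eliminates x²+y² and gives linear equations (the radical axes):
179.0 x + 29.0 y = -20128.80
251.6 x − 232.4 y = -4796.02
Solving the 2×2 system: x ≈ -98.5, y ≈ -86.0 km.

(-98.5, -86.0)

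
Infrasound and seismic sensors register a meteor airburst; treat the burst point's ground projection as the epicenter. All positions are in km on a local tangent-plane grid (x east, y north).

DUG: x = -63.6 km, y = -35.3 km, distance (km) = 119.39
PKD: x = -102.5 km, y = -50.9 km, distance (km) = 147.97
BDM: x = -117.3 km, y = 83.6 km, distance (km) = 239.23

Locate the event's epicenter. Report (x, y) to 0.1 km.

Circle about each station: (x + 63.6)² + (y + 35.3)² = 119.39²; (x + 102.5)² + (y + 50.9)² = 147.97²; (x + 117.3)² + (y − 83.6)² = 239.23².
Subtracting pairs of circle equations eliminates x²+y² and gives linear equations (the radical axes):
-77.8 x − 31.2 y = 164.86
-107.4 x + 237.8 y = -27519.82
Solving the 2×2 system: x ≈ 37.5, y ≈ -98.8 km.

37.5 km east, -98.8 km north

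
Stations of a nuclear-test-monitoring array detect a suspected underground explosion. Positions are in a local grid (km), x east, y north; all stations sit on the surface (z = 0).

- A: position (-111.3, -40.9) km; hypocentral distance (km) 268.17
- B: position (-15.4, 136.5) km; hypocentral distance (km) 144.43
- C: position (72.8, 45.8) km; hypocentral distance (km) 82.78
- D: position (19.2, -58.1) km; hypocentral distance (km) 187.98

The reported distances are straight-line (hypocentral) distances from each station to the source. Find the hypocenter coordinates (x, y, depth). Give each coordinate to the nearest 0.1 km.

Each station gives a sphere (x−x_i)² + (y−y_i)² + z² = d_i² (stations at z=0).
Subtracting the A sphere from B and C: z² cancels, leaving linear equations in x and y:
191.8 x + 354.8 y = 55864.03
368.2 x + 173.4 y = 58399.60
Solving: x ≈ 113.303, y ≈ 96.202 km (keep extra digits for the depth step; rounded: 113.3, 96.2).
Then from the A sphere: z² = 268.17² − (x + 111.3)² − (y + 40.9)² with x = 113.303, y = 96.202, so z ≈ 51.688 ≈ 51.7 km.

x ≈ 113.3 km, y ≈ 96.2 km, depth ≈ 51.7 km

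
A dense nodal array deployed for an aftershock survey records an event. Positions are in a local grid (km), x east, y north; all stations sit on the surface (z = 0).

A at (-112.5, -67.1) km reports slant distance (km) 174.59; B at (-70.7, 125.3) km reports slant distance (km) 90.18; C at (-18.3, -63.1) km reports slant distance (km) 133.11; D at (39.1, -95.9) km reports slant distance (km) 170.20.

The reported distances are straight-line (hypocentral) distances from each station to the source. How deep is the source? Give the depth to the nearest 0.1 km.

Each station gives a sphere (x−x_i)² + (y−y_i)² + z² = d_i² (stations at z=0).
Subtracting the A sphere from B and C: z² cancels, leaving linear equations in x and y:
83.6 x + 384.8 y = 25889.16
188.4 x + 8.0 y = -78.76
Solving: x ≈ -3.305, y ≈ 67.998 km (keep extra digits for the depth step; rounded: -3.3, 68.0).
Then from the A sphere: z² = 174.59² − (x + 112.5)² − (y + 67.1)² with x = -3.305, y = 67.998, so z ≈ 17.511 ≈ 17.5 km.

z ≈ 17.5 km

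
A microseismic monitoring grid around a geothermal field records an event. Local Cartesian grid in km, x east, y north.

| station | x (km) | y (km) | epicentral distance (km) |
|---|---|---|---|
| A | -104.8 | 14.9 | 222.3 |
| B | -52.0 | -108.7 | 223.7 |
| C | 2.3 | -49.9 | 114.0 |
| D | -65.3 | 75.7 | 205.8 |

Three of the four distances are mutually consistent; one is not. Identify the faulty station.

B

Solve using three stations at a time. Using A, C, D (subtract circle equations pairwise → linear system) gives (x, y) ≈ (113.8, -25.8).
Distances from that point to each station vs reported:
  A: calculated 222.3 vs reported 222.3 → residual 0.0 km
  B: calculated 185.4 vs reported 223.7 → residual 38.3 km
  C: calculated 114.1 vs reported 114.0 → residual 0.1 km
  D: calculated 205.8 vs reported 205.8 → residual 0.0 km
A, C, D are mutually consistent (residuals ≈ 0); B is off by 38.3 km.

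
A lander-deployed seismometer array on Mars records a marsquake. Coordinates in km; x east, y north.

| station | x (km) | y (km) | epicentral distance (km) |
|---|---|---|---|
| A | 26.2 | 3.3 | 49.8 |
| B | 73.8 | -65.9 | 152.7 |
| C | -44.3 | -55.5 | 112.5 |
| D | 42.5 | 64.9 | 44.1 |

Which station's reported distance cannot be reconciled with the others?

Solve using three stations at a time. Using A, C, D (subtract circle equations pairwise → linear system) gives (x, y) ≈ (2.2, 47.0).
Distances from that point to each station vs reported:
  A: calculated 49.8 vs reported 49.8 → residual 0.0 km
  B: calculated 133.7 vs reported 152.7 → residual 19.0 km
  C: calculated 112.5 vs reported 112.5 → residual 0.0 km
  D: calculated 44.1 vs reported 44.1 → residual 0.0 km
A, C, D are mutually consistent (residuals ≈ 0); B is off by 19.0 km.

B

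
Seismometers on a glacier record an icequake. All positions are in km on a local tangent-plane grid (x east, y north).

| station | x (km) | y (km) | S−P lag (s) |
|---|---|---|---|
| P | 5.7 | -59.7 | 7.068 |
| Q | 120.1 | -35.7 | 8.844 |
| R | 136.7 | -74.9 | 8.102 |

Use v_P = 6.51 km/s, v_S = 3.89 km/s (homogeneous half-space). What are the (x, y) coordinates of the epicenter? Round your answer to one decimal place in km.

Distance from S−P lag: d = Δt · v_P v_S / (v_P − v_S) = Δt · (6.51·3.89)/(6.51−3.89) ≈ 9.6656·Δt.
So d_P = 68.32, d_Q = 85.48, d_R = 78.31 km.
Circle about each station: (x − 5.7)² + (y + 59.7)² = 68.32²; (x − 120.1)² + (y + 35.7)² = 85.48²; (x − 136.7)² + (y + 74.9)² = 78.31².
Subtracting pairs of circle equations eliminates x²+y² and gives linear equations (the radical axes):
228.8 x + 48.0 y = 9462.71
262.0 x − 30.4 y = 19235.49
Solving the 2×2 system: x ≈ 62.0, y ≈ -98.4 km.
Check against P (with the unrounded x, y): √((x − 5.7)²+(y + 59.7)²) = 68.32 ≈ 68.32 km. ✓

(62.0, -98.4)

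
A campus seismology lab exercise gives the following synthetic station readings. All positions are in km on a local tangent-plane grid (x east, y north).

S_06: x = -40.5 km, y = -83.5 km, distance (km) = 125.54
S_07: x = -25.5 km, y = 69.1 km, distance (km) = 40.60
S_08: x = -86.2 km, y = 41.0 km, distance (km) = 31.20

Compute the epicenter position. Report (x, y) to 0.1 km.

x ≈ -55.0 km, y ≈ 41.2 km

Circle about each station: (x + 40.5)² + (y + 83.5)² = 125.54²; (x + 25.5)² + (y − 69.1)² = 40.60²; (x + 86.2)² + (y − 41.0)² = 31.20².
Subtracting the S_06 equation from the S_07 and S_08 equations removes the quadratic terms:
30.0 x + 305.2 y = 10924.49
-91.4 x + 249.0 y = 15285.79
Solving the 2×2 system: x ≈ -55.0, y ≈ 41.2 km.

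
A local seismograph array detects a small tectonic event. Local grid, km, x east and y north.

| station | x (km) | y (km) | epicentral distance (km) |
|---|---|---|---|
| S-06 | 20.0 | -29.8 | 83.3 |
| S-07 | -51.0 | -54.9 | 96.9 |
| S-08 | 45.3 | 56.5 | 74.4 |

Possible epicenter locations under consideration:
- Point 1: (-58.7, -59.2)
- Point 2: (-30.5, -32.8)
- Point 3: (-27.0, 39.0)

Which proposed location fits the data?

For each candidate, compare |candidate − station| to the reported distance:
Point 1: residuals S-06 0.7, S-07 88.1, S-08 81.2 → max 88.1 km
Point 2: residuals S-06 32.7, S-07 66.8, S-08 42.7 → max 66.8 km
Point 3: residuals S-06 0.0, S-07 0.0, S-08 0.0 → max 0.0 km
Only Point 3 has all residuals ≈ 0.

Point 3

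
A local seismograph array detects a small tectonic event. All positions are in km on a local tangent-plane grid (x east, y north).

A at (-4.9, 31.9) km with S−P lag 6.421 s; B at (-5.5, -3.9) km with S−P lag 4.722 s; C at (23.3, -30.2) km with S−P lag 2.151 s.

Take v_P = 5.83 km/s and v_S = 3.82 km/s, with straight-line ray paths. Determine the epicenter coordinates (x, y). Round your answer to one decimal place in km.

(44.5, -19.3)

Distance from S−P lag: d = Δt · v_P v_S / (v_P − v_S) = Δt · (5.83·3.82)/(5.83−3.82) ≈ 11.0799·Δt.
So d_A = 71.14, d_B = 52.32, d_C = 23.83 km.
Circle about each station: (x + 4.9)² + (y − 31.9)² = 71.14²; (x + 5.5)² + (y + 3.9)² = 52.32²; (x − 23.3)² + (y + 30.2)² = 23.83².
Subtracting the A equation from the B and C equations removes the quadratic terms:
-1.2 x − 71.6 y = 1327.36
56.4 x − 124.2 y = 4906.34
Solving the 2×2 system: x ≈ 44.5, y ≈ -19.3 km.
Check against A (with the unrounded x, y): √((x + 4.9)²+(y − 31.9)²) = 71.15 ≈ 71.14 km. ✓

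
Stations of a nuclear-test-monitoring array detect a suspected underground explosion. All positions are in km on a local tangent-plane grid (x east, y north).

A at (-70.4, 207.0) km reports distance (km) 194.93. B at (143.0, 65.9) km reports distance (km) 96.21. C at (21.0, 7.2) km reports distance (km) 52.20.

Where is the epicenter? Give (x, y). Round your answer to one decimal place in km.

Circle about each station: (x + 70.4)² + (y − 207.0)² = 194.93²; (x − 143.0)² + (y − 65.9)² = 96.21²; (x − 21.0)² + (y − 7.2)² = 52.20².
Subtracting the A equation from the B and C equations removes the quadratic terms:
426.8 x − 282.2 y = 5727.99
182.8 x − 399.6 y = -12039.46
Solving the 2×2 system: x ≈ 47.8, y ≈ 52.0 km.

47.8 km east, 52.0 km north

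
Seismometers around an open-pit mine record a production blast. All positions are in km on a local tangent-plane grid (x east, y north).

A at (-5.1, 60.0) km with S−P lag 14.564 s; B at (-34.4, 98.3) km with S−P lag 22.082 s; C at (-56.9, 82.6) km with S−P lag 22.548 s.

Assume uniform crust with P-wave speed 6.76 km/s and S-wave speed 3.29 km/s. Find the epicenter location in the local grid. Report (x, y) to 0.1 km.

Distance from S−P lag: d = Δt · v_P v_S / (v_P − v_S) = Δt · (6.76·3.29)/(6.76−3.29) ≈ 6.4093·Δt.
So d_A = 93.35, d_B = 141.53, d_C = 144.52 km.
Circle about each station: (x + 5.1)² + (y − 60.0)² = 93.35²; (x + 34.4)² + (y − 98.3)² = 141.53²; (x + 56.9)² + (y − 82.6)² = 144.52².
Subtracting the A equation from the B and C equations removes the quadratic terms:
-58.6 x + 76.6 y = -4096.28
-103.6 x + 45.2 y = -5737.45
Solving the 2×2 system: x ≈ 48.1, y ≈ -16.7 km.
Check against A (with the unrounded x, y): √((x + 5.1)²+(y − 60.0)²) = 93.33 ≈ 93.35 km. ✓

x ≈ 48.1 km, y ≈ -16.7 km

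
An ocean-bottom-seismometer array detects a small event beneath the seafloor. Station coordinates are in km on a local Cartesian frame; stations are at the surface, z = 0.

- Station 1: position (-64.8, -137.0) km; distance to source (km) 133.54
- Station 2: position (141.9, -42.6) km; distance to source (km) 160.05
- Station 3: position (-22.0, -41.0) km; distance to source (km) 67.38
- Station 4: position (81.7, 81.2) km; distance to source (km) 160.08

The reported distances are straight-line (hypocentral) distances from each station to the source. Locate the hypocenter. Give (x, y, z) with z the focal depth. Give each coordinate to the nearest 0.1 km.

Each station gives a sphere (x−x_i)² + (y−y_i)² + z² = d_i² (stations at z=0).
Subtracting the Station 1 sphere from Station 2 and Station 3: z² cancels, leaving linear equations in x and y:
413.4 x + 188.8 y = -8800.74
85.6 x + 192.0 y = -7510.17
Solving: x ≈ -4.300, y ≈ -37.198 km (keep extra digits for the depth step; rounded: -4.3, -37.2).
Then from the Station 1 sphere: z² = 133.54² − (x + 64.8)² − (y + 137.0)² with x = -4.300, y = -37.198, so z ≈ 64.902 ≈ 64.9 km.
Check against Station 4 (with the unrounded solution): distance 160.08 ≈ 160.08 km. ✓

x ≈ -4.3 km, y ≈ -37.2 km, depth ≈ 64.9 km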